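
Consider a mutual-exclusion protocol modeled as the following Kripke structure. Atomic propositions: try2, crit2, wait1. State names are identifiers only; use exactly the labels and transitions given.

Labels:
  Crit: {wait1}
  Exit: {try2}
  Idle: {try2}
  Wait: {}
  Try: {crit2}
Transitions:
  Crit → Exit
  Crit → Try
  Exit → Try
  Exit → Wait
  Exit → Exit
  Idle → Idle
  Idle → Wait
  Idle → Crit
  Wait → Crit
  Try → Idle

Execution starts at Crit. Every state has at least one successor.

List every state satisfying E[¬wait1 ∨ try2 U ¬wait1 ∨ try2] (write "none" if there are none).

States satisfying ¬wait1 ∨ try2: {Exit, Idle, Wait, Try}.
States satisfying E[¬wait1 ∨ try2 U ¬wait1 ∨ try2]: {Exit, Idle, Wait, Try}.

{Exit, Idle, Wait, Try}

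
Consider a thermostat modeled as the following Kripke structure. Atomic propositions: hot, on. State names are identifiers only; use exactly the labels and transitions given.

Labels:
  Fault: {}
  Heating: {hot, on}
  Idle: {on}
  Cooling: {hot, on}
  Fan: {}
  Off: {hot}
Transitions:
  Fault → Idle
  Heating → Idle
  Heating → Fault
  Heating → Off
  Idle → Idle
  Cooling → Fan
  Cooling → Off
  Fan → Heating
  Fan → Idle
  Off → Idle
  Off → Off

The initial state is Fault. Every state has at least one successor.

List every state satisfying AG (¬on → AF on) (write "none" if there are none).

States satisfying ¬on → AF on: {Fault, Heating, Idle, Cooling, Fan}.
States satisfying AG (¬on → AF on): {Fault, Idle}.

{Fault, Idle}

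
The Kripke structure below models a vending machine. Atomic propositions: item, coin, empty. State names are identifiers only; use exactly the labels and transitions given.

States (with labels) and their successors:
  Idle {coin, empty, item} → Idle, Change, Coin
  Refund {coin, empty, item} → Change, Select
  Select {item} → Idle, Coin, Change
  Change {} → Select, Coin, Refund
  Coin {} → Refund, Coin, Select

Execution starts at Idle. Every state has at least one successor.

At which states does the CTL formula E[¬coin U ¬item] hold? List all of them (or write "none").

{Select, Change, Coin}

States satisfying ¬coin: {Select, Change, Coin}.
States satisfying ¬item: {Change, Coin}.
States satisfying E[¬coin U ¬item]: {Select, Change, Coin}.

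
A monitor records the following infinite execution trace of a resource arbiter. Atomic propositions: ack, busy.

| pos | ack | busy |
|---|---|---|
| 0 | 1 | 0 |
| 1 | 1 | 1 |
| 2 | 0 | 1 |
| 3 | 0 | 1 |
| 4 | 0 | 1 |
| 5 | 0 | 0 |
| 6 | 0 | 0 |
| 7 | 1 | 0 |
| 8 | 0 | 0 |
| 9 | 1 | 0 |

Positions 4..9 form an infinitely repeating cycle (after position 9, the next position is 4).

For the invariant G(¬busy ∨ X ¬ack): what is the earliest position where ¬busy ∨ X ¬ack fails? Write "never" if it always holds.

never

¬busy ∨ X ¬ack holds at every position 0..9, and those are all the positions the trace ever visits, so the invariant G(¬busy ∨ X ¬ack) is never violated.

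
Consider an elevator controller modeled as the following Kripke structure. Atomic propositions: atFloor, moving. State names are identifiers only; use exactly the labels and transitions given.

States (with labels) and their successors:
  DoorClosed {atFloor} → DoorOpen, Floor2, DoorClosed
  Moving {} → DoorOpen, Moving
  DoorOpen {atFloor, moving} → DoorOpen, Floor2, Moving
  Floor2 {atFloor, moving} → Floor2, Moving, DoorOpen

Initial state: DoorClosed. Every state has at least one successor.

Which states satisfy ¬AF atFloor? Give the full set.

{Moving}

States satisfying atFloor: {DoorClosed, DoorOpen, Floor2}.
States satisfying AF atFloor: {DoorClosed, DoorOpen, Floor2}.
States satisfying ¬AF atFloor: {Moving}.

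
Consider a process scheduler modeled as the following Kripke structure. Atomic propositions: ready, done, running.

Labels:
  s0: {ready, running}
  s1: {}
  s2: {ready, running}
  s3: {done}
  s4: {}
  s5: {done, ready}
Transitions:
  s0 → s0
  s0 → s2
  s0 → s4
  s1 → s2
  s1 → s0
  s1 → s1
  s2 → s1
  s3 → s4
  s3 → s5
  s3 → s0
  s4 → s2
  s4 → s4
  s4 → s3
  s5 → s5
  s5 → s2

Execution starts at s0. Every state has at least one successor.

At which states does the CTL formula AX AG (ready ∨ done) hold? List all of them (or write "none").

none

States satisfying AG (ready ∨ done): ∅.
States satisfying AX AG (ready ∨ done): ∅.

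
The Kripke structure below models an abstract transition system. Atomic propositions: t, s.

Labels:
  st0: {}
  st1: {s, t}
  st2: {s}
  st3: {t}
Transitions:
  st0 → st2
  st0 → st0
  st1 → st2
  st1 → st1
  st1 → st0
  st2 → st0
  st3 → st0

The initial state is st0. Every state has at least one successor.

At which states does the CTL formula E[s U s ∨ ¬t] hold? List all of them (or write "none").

States satisfying s: {st1, st2}.
States satisfying s ∨ ¬t: {st0, st1, st2}.
States satisfying E[s U s ∨ ¬t]: {st0, st1, st2}.

{st0, st1, st2}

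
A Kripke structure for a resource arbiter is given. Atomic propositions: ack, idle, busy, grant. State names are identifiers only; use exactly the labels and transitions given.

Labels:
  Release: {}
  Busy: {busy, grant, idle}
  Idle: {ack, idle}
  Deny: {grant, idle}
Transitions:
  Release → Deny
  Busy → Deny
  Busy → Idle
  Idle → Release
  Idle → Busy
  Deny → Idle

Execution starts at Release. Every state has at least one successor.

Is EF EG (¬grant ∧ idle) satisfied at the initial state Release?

Violated

States satisfying EG (¬grant ∧ idle): ∅.
States satisfying EF EG (¬grant ∧ idle): ∅.
No suitable path/successor from Release witnesses the formula.
Release ∉ Sat(EF EG (¬grant ∧ idle)).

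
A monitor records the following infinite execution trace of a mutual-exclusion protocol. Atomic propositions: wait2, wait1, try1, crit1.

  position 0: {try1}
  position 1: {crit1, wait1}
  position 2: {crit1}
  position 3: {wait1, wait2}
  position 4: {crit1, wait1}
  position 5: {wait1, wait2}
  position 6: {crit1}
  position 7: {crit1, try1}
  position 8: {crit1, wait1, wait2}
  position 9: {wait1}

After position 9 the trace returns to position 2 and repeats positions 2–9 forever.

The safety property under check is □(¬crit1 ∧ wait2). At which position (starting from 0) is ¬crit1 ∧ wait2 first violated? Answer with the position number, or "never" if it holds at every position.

0

At position 0 the labels are {try1}, so ¬crit1 ∧ wait2 is false there. This is the first violation.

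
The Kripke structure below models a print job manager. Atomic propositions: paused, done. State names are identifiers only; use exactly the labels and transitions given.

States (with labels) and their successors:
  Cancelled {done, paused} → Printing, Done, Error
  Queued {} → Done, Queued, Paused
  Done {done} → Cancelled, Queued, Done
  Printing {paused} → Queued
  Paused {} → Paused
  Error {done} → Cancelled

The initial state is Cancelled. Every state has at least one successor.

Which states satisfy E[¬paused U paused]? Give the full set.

{Cancelled, Queued, Done, Printing, Error}

States satisfying ¬paused: {Queued, Done, Paused, Error}.
States satisfying paused: {Cancelled, Printing}.
States satisfying E[¬paused U paused]: {Cancelled, Queued, Done, Printing, Error}.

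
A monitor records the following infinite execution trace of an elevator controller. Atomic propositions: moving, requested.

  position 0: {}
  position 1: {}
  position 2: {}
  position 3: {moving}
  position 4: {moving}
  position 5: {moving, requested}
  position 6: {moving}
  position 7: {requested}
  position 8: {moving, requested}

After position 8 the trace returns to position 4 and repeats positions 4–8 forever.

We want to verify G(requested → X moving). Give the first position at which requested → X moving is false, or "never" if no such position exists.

requested → X moving holds at every position 0..8, and those are all the positions the trace ever visits, so the invariant G(requested → X moving) is never violated.

never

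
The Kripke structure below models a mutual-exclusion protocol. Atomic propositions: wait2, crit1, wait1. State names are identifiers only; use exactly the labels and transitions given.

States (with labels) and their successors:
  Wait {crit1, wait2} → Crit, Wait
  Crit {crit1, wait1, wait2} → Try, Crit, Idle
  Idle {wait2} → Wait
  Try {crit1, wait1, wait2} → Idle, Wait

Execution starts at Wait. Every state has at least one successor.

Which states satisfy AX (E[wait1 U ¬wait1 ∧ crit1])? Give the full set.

States satisfying E[wait1 U ¬wait1 ∧ crit1]: {Wait, Crit, Try}.
States satisfying AX (E[wait1 U ¬wait1 ∧ crit1]): {Wait, Idle}.

{Wait, Idle}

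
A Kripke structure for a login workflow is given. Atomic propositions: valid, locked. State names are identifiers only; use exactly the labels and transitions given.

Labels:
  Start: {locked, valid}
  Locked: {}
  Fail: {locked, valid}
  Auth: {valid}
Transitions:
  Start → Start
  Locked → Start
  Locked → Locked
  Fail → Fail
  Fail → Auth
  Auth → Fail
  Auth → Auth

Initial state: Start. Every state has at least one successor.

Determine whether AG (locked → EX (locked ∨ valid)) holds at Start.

Satisfied

States satisfying locked → EX (locked ∨ valid): {Start, Locked, Fail, Auth}.
States satisfying AG (locked → EX (locked ∨ valid)): {Start, Locked, Fail, Auth}.
Every state reachable from Start satisfies locked → EX (locked ∨ valid).
Start ∈ Sat(AG (locked → EX (locked ∨ valid))).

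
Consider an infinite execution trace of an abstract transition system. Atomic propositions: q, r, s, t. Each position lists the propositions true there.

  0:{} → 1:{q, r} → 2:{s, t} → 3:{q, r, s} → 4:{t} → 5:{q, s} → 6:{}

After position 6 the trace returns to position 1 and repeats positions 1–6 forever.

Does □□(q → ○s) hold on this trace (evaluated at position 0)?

□(q → ○s) must hold at every position from 0 onward. It fails at position 0, so □□(q → ○s) is false.

No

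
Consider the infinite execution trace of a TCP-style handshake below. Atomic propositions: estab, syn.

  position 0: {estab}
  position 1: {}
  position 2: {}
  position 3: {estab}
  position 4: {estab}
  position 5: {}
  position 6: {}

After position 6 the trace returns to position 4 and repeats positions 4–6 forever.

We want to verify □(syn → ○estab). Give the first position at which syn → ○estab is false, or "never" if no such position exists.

never

syn → ○estab holds at every position 0..6, and those are all the positions the trace ever visits, so the invariant □(syn → ○estab) is never violated.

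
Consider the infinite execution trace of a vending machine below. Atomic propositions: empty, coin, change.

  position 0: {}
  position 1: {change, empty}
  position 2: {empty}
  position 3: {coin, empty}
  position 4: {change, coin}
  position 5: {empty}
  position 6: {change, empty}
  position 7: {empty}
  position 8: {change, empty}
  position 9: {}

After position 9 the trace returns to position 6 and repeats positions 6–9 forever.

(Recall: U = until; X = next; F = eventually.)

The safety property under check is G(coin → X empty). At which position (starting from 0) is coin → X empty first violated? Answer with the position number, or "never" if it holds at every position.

3

Check coin → X empty at each position in order: 0 ✓, 1 ✓, 2 ✓.
At position 3 the labels are {coin, empty} and the next position 4 has {change, coin}, so coin → X empty is false there. This is the first violation.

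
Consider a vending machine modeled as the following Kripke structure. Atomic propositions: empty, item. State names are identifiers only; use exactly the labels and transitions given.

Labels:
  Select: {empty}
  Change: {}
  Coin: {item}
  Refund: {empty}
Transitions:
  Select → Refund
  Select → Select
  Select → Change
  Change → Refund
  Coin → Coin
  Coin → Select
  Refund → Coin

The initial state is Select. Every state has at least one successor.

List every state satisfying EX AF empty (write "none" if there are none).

{Select, Change, Coin}

States satisfying AF empty: {Select, Change, Refund}.
States satisfying EX AF empty: {Select, Change, Coin}.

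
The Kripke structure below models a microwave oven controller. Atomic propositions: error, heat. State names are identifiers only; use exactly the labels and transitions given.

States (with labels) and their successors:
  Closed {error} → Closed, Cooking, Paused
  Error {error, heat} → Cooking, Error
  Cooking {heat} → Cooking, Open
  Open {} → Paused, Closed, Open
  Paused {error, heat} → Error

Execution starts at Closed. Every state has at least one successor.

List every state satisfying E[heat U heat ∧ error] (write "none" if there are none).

States satisfying heat: {Error, Cooking, Paused}.
States satisfying heat ∧ error: {Error, Paused}.
States satisfying E[heat U heat ∧ error]: {Error, Paused}.

{Error, Paused}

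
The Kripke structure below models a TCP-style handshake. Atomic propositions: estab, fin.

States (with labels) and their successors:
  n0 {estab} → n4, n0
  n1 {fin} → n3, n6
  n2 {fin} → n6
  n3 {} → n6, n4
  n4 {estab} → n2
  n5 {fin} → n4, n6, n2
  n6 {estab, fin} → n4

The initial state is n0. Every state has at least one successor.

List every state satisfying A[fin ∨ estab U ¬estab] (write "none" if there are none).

{n1, n2, n3, n4, n5, n6}

States satisfying fin ∨ estab: {n0, n1, n2, n4, n5, n6}.
States satisfying ¬estab: {n1, n2, n3, n5}.
States satisfying A[fin ∨ estab U ¬estab]: {n1, n2, n3, n4, n5, n6}.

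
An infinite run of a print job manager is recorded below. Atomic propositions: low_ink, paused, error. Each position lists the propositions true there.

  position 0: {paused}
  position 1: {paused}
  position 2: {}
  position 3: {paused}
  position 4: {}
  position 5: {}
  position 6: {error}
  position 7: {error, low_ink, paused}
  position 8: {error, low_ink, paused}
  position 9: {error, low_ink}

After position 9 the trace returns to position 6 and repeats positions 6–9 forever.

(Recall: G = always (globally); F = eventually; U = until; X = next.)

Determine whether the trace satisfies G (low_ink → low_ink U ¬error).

Violated

low_ink → low_ink U ¬error must hold at every position from 0 onward. It fails at position 7, so G (low_ink → low_ink U ¬error) is false.
Positions where low_ink holds: 7, 8, 9.
Check low_ink U ¬error at each: 7→fails, 8→fails, 9→fails.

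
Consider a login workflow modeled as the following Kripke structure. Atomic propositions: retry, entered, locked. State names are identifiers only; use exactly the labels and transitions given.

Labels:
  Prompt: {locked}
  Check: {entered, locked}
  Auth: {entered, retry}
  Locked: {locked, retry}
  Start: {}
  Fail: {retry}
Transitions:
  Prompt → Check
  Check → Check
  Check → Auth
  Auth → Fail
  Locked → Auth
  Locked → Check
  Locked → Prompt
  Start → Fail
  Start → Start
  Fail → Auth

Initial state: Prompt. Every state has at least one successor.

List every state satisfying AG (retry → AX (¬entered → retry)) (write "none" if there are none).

{Prompt, Check, Auth, Start, Fail}

States satisfying retry → AX (¬entered → retry): {Prompt, Check, Auth, Start, Fail}.
States satisfying AG (retry → AX (¬entered → retry)): {Prompt, Check, Auth, Start, Fail}.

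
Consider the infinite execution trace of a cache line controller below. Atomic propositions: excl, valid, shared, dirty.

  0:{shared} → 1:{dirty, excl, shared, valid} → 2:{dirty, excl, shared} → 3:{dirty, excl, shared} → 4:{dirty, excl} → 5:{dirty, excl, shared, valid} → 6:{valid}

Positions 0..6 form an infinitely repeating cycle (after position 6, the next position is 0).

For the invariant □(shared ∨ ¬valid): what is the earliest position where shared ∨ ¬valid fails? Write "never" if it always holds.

6

Check shared ∨ ¬valid at each position in order: 0 ✓, 1 ✓, 2 ✓, 3 ✓, 4 ✓, 5 ✓.
At position 6 the labels are {valid}, so shared ∨ ¬valid is false there. This is the first violation.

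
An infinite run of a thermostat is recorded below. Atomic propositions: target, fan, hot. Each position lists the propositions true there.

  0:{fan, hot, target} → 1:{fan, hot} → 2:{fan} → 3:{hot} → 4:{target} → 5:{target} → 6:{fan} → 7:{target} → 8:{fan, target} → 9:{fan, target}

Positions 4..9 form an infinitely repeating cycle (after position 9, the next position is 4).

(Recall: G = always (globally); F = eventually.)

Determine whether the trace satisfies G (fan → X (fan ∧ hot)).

Does not hold

fan → X (fan ∧ hot) must hold at every position from 0 onward. It fails at position 1, so G (fan → X (fan ∧ hot)) is false.
Positions where fan holds: 0, 1, 2, 6, 8, 9.
Check X (fan ∧ hot) at each: 0→ok, 1→fails, 2→fails, 6→fails, 8→fails, 9→fails.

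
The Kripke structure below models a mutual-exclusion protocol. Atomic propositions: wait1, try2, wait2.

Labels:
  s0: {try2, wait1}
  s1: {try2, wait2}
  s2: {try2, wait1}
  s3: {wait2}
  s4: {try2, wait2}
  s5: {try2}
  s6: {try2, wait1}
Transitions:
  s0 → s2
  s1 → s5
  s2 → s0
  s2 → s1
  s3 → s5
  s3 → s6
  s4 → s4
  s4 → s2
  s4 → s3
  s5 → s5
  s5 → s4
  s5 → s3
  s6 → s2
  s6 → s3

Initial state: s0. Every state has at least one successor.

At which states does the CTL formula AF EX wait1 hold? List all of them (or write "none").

{s0, s2, s3, s4, s6}

States satisfying EX wait1: {s0, s2, s3, s4, s6}.
States satisfying AF EX wait1: {s0, s2, s3, s4, s6}.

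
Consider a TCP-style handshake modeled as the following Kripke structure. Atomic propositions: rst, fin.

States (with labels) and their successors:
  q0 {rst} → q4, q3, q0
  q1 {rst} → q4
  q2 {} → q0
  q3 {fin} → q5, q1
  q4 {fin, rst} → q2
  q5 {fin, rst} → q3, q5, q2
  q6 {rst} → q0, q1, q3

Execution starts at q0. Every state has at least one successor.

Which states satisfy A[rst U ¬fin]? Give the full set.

{q0, q1, q2, q4, q6}

States satisfying rst: {q0, q1, q4, q5, q6}.
States satisfying ¬fin: {q0, q1, q2, q6}.
States satisfying A[rst U ¬fin]: {q0, q1, q2, q4, q6}.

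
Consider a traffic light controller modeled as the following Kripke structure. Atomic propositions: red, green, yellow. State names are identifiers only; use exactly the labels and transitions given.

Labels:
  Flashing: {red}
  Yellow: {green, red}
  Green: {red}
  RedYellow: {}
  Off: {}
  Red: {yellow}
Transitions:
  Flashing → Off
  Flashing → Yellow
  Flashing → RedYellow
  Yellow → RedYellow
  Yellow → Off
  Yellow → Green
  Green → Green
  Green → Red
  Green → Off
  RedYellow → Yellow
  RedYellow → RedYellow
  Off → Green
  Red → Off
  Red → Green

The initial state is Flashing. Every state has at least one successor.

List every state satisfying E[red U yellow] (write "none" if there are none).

{Flashing, Yellow, Green, Red}

States satisfying red: {Flashing, Yellow, Green}.
States satisfying yellow: {Red}.
States satisfying E[red U yellow]: {Flashing, Yellow, Green, Red}.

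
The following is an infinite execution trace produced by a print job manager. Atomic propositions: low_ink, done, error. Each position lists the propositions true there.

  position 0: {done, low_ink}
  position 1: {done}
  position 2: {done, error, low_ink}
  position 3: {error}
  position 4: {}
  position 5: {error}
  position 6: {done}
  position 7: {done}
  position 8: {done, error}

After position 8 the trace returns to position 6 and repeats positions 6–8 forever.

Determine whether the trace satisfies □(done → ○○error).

Does not hold

done → ○○error must hold at every position from 0 onward. It fails at position 2, so □(done → ○○error) is false.
Positions where done holds: 0, 1, 2, 6, 7, 8.
Check ○○error at each: 0→ok, 1→ok, 2→fails, 6→ok, 7→fails, 8→fails.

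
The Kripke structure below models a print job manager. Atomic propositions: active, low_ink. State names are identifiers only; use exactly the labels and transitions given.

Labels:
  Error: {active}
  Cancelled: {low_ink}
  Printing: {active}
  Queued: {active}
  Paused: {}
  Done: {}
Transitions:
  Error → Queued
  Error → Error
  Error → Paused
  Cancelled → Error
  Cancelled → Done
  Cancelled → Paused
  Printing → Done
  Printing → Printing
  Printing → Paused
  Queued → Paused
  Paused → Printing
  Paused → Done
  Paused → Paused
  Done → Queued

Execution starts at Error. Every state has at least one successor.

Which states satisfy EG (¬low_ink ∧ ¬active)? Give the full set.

{Paused}

States satisfying ¬low_ink ∧ ¬active: {Paused, Done}.
States satisfying EG (¬low_ink ∧ ¬active): {Paused}.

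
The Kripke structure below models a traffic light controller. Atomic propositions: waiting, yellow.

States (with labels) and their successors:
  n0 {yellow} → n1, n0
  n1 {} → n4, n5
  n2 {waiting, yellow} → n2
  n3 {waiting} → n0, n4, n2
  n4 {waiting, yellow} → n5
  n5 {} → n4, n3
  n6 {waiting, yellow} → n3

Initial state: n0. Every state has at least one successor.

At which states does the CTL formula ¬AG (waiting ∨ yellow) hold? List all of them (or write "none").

States satisfying waiting ∨ yellow: {n0, n2, n3, n4, n6}.
States satisfying AG (waiting ∨ yellow): {n2}.
States satisfying ¬AG (waiting ∨ yellow): {n0, n1, n3, n4, n5, n6}.

{n0, n1, n3, n4, n5, n6}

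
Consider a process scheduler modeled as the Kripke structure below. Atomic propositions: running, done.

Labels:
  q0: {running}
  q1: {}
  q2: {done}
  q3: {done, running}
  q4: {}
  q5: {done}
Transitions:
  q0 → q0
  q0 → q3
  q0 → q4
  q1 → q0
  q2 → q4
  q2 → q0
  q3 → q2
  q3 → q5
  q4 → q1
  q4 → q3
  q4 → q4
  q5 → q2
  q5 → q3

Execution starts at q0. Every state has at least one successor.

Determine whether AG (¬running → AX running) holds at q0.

Does not hold

States satisfying ¬running → AX running: {q0, q1, q3}.
States satisfying AG (¬running → AX running): ∅.
q2 is reachable from q0 and violates ¬running → AX running, so AG fails at q0.
q0 ∉ Sat(AG (¬running → AX running)).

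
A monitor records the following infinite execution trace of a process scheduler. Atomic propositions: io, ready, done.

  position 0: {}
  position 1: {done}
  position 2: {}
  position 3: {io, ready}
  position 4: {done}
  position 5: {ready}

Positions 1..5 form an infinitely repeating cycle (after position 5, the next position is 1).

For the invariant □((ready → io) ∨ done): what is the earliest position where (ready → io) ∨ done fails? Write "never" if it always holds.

Check (ready → io) ∨ done at each position in order: 0 ✓, 1 ✓, 2 ✓, 3 ✓, 4 ✓.
At position 5 the labels are {ready}, so (ready → io) ∨ done is false there. This is the first violation.

5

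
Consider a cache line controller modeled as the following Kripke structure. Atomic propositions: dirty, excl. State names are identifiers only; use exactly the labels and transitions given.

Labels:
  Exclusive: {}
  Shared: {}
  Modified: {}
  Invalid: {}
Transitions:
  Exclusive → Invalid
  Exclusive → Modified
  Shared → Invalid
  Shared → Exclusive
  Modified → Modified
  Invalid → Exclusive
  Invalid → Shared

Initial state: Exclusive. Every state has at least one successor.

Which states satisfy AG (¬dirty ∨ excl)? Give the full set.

{Exclusive, Shared, Modified, Invalid}

States satisfying ¬dirty ∨ excl: {Exclusive, Shared, Modified, Invalid}.
States satisfying AG (¬dirty ∨ excl): {Exclusive, Shared, Modified, Invalid}.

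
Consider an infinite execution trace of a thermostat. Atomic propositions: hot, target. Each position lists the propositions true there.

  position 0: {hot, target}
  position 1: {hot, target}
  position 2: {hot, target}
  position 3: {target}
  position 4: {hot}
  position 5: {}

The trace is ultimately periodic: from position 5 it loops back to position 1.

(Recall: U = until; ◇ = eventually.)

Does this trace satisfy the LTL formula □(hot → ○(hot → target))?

hot → ○(hot → target) holds at every position 0..5, and those are all positions ever visited, so □(hot → ○(hot → target)) holds.
Positions where hot holds: 0, 1, 2, 4.
Check ○(hot → target) at each: 0→ok, 1→ok, 2→ok, 4→ok.

Satisfied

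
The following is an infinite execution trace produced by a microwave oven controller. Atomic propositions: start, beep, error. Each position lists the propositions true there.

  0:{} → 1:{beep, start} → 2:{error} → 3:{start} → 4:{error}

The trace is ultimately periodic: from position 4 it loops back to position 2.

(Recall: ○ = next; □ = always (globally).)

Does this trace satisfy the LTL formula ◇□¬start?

Violated

□¬start is false at every position 0..4, so it never becomes true and ◇□¬start fails.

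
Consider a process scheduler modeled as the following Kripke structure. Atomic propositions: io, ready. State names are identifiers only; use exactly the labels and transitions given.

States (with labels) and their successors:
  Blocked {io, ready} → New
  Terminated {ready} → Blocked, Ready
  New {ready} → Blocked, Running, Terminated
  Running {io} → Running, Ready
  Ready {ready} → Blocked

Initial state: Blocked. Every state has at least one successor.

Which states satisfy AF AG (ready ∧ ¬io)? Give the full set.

none

States satisfying AG (ready ∧ ¬io): ∅.
States satisfying AF AG (ready ∧ ¬io): ∅.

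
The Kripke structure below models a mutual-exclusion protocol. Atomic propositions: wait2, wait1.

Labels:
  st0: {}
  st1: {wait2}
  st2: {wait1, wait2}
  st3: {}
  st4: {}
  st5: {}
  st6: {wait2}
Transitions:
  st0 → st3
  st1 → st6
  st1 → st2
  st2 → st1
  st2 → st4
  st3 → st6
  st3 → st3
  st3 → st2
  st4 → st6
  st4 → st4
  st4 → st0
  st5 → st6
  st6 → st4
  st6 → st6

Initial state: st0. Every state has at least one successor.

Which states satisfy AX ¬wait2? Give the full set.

States satisfying ¬wait2: {st0, st3, st4, st5}.
States satisfying AX ¬wait2: {st0}.

{st0}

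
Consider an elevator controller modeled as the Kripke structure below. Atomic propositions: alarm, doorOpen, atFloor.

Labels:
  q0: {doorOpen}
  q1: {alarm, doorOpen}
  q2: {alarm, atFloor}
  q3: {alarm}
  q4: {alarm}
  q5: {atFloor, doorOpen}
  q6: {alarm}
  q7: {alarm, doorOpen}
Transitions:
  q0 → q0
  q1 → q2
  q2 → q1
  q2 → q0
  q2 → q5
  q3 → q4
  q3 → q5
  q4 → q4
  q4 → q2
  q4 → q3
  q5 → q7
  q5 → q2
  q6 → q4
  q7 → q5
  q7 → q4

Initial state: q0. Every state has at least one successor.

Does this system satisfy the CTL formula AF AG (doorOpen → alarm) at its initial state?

States satisfying AG (doorOpen → alarm): ∅.
States satisfying AF AG (doorOpen → alarm): ∅.
There is a path from q0 along which AG (doorOpen → alarm) never holds.
q0 ∉ Sat(AF AG (doorOpen → alarm)).

Does not hold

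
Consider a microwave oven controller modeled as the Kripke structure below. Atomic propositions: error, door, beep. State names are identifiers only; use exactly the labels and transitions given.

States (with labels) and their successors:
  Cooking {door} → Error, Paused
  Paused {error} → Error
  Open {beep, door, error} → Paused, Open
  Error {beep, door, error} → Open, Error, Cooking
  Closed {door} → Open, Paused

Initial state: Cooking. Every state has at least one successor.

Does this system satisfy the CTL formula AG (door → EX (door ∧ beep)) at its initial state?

States satisfying door → EX (door ∧ beep): {Cooking, Paused, Open, Error, Closed}.
States satisfying AG (door → EX (door ∧ beep)): {Cooking, Paused, Open, Error, Closed}.
Every state reachable from Cooking satisfies door → EX (door ∧ beep).
Cooking ∈ Sat(AG (door → EX (door ∧ beep))).

Yes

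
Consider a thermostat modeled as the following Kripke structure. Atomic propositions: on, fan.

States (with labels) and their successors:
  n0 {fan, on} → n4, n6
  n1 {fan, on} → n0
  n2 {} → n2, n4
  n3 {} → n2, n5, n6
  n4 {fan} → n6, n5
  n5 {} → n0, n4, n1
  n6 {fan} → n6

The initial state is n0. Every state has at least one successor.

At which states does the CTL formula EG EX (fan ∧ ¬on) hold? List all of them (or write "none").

{n0, n2, n3, n4, n5, n6}

States satisfying EX (fan ∧ ¬on): {n0, n2, n3, n4, n5, n6}.
States satisfying EG EX (fan ∧ ¬on): {n0, n2, n3, n4, n5, n6}.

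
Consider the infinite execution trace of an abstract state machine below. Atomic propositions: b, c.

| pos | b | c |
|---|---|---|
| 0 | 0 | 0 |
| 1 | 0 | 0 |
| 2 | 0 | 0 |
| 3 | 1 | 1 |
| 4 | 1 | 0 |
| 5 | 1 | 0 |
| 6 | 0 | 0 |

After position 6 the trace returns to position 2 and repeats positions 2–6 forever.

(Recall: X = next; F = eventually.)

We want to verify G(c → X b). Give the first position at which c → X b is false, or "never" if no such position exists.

c → X b holds at every position 0..6, and those are all the positions the trace ever visits, so the invariant G(c → X b) is never violated.

never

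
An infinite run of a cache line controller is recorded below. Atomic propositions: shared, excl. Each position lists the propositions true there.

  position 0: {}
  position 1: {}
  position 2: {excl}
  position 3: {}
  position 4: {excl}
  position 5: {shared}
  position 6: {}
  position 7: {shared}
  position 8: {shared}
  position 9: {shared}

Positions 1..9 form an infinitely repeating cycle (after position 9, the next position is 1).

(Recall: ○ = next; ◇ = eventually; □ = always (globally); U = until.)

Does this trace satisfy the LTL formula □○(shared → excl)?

○(shared → excl) must hold at every position from 0 onward. It fails at position 4, so □○(shared → excl) is false.

No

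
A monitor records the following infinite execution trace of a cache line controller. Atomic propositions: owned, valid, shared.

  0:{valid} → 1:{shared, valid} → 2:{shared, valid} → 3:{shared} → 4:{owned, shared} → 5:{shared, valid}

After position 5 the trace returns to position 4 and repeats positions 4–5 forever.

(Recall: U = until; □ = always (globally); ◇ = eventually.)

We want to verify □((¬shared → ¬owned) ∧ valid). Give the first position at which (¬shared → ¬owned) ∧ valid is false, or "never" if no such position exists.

Check (¬shared → ¬owned) ∧ valid at each position in order: 0 ✓, 1 ✓, 2 ✓.
At position 3 the labels are {shared}, so (¬shared → ¬owned) ∧ valid is false there. This is the first violation.

3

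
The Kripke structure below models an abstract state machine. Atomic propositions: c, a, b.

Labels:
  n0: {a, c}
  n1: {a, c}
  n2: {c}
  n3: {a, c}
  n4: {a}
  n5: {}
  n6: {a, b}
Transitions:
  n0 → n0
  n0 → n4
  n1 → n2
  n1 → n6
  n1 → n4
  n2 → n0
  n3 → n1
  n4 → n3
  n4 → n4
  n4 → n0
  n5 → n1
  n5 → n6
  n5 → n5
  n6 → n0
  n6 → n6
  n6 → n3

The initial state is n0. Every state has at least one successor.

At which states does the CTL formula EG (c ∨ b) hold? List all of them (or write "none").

{n0, n1, n2, n3, n6}

States satisfying c ∨ b: {n0, n1, n2, n3, n6}.
States satisfying EG (c ∨ b): {n0, n1, n2, n3, n6}.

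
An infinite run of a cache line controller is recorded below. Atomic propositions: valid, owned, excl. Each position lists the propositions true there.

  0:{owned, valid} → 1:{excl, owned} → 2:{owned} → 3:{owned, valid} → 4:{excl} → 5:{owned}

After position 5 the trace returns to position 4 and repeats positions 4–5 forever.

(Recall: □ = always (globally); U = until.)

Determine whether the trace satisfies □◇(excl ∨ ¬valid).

Yes

◇(excl ∨ ¬valid) holds at every position 0..5, and those are all positions ever visited, so □◇(excl ∨ ¬valid) holds.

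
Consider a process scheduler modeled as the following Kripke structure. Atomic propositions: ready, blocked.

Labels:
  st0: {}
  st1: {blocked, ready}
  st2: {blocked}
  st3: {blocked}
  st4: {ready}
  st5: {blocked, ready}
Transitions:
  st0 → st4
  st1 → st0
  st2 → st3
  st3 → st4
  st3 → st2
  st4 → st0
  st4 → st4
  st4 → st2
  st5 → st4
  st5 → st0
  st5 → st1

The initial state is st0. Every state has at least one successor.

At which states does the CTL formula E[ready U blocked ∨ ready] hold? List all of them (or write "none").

{st1, st2, st3, st4, st5}

States satisfying ready: {st1, st4, st5}.
States satisfying blocked ∨ ready: {st1, st2, st3, st4, st5}.
States satisfying E[ready U blocked ∨ ready]: {st1, st2, st3, st4, st5}.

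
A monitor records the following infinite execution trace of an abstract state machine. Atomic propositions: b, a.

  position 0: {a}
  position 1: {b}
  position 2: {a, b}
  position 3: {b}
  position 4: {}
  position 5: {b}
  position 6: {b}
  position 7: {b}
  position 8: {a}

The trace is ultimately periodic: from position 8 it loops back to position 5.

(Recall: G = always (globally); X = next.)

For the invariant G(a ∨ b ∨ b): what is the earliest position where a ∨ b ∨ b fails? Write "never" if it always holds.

Check a ∨ b ∨ b at each position in order: 0 ✓, 1 ✓, 2 ✓, 3 ✓.
At position 4 the labels are {}, so a ∨ b ∨ b is false there. This is the first violation.

4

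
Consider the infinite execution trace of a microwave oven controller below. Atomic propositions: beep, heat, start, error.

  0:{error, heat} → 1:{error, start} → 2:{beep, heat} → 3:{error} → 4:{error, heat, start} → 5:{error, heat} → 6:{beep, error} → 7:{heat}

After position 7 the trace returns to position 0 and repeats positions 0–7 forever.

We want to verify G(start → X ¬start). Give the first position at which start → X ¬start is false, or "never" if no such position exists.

start → X ¬start holds at every position 0..7, and those are all the positions the trace ever visits, so the invariant G(start → X ¬start) is never violated.

never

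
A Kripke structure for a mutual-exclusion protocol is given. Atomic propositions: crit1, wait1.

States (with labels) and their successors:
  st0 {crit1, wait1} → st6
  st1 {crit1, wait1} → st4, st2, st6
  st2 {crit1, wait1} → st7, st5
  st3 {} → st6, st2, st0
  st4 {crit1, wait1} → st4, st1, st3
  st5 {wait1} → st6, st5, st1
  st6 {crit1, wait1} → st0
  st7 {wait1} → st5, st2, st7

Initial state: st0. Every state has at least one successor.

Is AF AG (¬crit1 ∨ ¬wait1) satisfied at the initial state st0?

Violated

States satisfying AG (¬crit1 ∨ ¬wait1): ∅.
States satisfying AF AG (¬crit1 ∨ ¬wait1): ∅.
There is a path from st0 along which AG (¬crit1 ∨ ¬wait1) never holds.
st0 ∉ Sat(AF AG (¬crit1 ∨ ¬wait1)).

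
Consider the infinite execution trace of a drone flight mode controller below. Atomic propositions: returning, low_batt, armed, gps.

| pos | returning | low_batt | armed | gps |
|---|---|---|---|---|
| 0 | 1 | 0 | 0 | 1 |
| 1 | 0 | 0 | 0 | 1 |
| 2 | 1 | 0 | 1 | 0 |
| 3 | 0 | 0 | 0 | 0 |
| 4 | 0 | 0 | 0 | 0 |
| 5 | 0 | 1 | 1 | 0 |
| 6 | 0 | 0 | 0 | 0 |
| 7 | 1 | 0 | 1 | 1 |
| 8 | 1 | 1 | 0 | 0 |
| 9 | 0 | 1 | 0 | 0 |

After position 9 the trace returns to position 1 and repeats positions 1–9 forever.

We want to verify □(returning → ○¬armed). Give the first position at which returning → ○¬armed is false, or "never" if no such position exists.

returning → ○¬armed holds at every position 0..9, and those are all the positions the trace ever visits, so the invariant □(returning → ○¬armed) is never violated.

never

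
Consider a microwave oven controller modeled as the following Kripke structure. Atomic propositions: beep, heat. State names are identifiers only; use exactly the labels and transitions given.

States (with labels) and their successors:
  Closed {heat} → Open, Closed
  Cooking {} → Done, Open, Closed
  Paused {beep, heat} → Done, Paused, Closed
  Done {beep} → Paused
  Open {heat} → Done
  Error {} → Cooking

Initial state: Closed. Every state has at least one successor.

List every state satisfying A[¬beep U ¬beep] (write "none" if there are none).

{Closed, Cooking, Open, Error}

States satisfying ¬beep: {Closed, Cooking, Open, Error}.
States satisfying A[¬beep U ¬beep]: {Closed, Cooking, Open, Error}.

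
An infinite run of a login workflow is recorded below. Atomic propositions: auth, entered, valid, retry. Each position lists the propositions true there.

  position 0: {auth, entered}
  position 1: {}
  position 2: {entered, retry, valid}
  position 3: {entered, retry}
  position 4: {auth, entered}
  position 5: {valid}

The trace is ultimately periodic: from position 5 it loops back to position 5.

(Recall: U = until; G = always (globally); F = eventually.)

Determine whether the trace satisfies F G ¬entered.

Holds

G ¬entered holds at position 5, which is reachable from 0, so F G ¬entered holds.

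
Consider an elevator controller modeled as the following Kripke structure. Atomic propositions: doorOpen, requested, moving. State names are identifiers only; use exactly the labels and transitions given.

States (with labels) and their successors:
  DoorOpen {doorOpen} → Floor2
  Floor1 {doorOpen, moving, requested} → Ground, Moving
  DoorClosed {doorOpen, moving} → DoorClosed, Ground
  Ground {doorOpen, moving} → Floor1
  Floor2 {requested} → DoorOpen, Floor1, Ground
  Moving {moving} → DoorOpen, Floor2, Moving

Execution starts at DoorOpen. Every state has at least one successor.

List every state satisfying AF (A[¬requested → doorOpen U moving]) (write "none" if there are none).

{Floor1, DoorClosed, Ground, Moving}

States satisfying A[¬requested → doorOpen U moving]: {Floor1, DoorClosed, Ground, Moving}.
States satisfying AF (A[¬requested → doorOpen U moving]): {Floor1, DoorClosed, Ground, Moving}.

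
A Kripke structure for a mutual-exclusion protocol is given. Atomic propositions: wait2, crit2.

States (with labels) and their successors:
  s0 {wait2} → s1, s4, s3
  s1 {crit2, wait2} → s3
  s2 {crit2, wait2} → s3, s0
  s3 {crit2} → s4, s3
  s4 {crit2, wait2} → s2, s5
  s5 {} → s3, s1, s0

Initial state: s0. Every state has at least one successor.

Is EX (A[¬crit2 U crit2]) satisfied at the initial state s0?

States satisfying A[¬crit2 U crit2]: {s0, s1, s2, s3, s4, s5}.
States satisfying EX (A[¬crit2 U crit2]): {s0, s1, s2, s3, s4, s5}.
s0 ∈ Sat(EX (A[¬crit2 U crit2])).

Yes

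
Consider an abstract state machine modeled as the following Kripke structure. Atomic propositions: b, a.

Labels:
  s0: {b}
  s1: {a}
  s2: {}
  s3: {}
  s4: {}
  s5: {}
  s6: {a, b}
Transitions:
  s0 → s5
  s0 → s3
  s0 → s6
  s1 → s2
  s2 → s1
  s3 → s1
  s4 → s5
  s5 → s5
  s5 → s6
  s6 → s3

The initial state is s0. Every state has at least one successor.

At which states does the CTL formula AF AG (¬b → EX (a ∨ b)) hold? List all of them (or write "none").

States satisfying AG (¬b → EX (a ∨ b)): ∅.
States satisfying AF AG (¬b → EX (a ∨ b)): ∅.

none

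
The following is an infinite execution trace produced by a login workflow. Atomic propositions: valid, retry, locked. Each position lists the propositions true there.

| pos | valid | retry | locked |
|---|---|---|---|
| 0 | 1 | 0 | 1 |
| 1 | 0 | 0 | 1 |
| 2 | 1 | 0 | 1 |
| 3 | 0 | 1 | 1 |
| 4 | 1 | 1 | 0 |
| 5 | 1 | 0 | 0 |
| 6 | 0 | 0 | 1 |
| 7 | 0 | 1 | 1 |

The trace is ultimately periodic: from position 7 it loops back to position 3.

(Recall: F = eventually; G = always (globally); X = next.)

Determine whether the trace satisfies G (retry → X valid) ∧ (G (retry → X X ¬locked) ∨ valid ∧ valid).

No

retry → X valid must hold at every position from 0 onward. It fails at position 7, so G (retry → X valid) is false.
Positions where retry holds: 3, 4, 7.
Check X valid at each: 3→ok, 4→ok, 7→fails.
At position 0: G (retry → X valid) is false; G (retry → X X ¬locked) ∨ valid ∧ valid is true; so G (retry → X valid) ∧ (G (retry → X X ¬locked) ∨ valid ∧ valid) is false.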